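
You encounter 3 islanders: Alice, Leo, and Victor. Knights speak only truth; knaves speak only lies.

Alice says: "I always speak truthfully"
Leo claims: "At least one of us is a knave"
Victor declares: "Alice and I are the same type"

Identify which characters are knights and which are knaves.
Alice is a knight.
Leo is a knight.
Victor is a knave.

Verification:
- Alice (knight) says "I always speak truthfully" - this is TRUE because Alice is a knight.
- Leo (knight) says "At least one of us is a knave" - this is TRUE because Victor is a knave.
- Victor (knave) says "Alice and I are the same type" - this is FALSE (a lie) because Victor is a knave and Alice is a knight.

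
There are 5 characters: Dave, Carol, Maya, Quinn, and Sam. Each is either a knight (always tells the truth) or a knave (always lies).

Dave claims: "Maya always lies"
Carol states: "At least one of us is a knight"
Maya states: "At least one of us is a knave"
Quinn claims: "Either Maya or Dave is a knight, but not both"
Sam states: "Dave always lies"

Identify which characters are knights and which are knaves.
Dave is a knave.
Carol is a knight.
Maya is a knight.
Quinn is a knight.
Sam is a knight.

Verification:
- Dave (knave) says "Maya always lies" - this is FALSE (a lie) because Maya is a knight.
- Carol (knight) says "At least one of us is a knight" - this is TRUE because Carol, Maya, Quinn, and Sam are knights.
- Maya (knight) says "At least one of us is a knave" - this is TRUE because Dave is a knave.
- Quinn (knight) says "Either Maya or Dave is a knight, but not both" - this is TRUE because Maya is a knight and Dave is a knave.
- Sam (knight) says "Dave always lies" - this is TRUE because Dave is a knave.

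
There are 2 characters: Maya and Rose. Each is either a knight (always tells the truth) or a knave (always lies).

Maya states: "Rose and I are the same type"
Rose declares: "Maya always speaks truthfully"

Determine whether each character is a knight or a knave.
Maya is a knight.
Rose is a knight.

Verification:
- Maya (knight) says "Rose and I are the same type" - this is TRUE because Maya is a knight and Rose is a knight.
- Rose (knight) says "Maya always speaks truthfully" - this is TRUE because Maya is a knight.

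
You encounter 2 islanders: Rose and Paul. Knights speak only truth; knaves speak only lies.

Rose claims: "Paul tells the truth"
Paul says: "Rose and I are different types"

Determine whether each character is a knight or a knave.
Rose is a knave.
Paul is a knave.

Verification:
- Rose (knave) says "Paul tells the truth" - this is FALSE (a lie) because Paul is a knave.
- Paul (knave) says "Rose and I are different types" - this is FALSE (a lie) because Paul is a knave and Rose is a knave.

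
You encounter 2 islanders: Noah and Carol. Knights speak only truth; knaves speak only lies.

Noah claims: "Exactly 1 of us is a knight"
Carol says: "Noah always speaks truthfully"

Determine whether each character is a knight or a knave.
Noah is a knave.
Carol is a knave.

Verification:
- Noah (knave) says "Exactly 1 of us is a knight" - this is FALSE (a lie) because there are 0 knights.
- Carol (knave) says "Noah always speaks truthfully" - this is FALSE (a lie) because Noah is a knave.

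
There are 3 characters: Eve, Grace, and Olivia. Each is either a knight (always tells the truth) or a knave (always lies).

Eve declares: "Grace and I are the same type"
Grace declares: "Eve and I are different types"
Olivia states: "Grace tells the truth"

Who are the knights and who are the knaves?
Eve is a knave.
Grace is a knight.
Olivia is a knight.

Verification:
- Eve (knave) says "Grace and I are the same type" - this is FALSE (a lie) because Eve is a knave and Grace is a knight.
- Grace (knight) says "Eve and I are different types" - this is TRUE because Grace is a knight and Eve is a knave.
- Olivia (knight) says "Grace tells the truth" - this is TRUE because Grace is a knight.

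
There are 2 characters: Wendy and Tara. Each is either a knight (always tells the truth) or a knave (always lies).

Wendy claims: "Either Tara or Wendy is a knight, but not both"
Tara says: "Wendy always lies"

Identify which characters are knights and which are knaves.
Wendy is a knight.
Tara is a knave.

Verification:
- Wendy (knight) says "Either Tara or Wendy is a knight, but not both" - this is TRUE because Tara is a knave and Wendy is a knight.
- Tara (knave) says "Wendy always lies" - this is FALSE (a lie) because Wendy is a knight.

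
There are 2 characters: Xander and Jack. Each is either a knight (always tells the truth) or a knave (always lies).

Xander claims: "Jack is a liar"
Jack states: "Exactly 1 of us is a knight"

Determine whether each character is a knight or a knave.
Xander is a knave.
Jack is a knight.

Verification:
- Xander (knave) says "Jack is a liar" - this is FALSE (a lie) because Jack is a knight.
- Jack (knight) says "Exactly 1 of us is a knight" - this is TRUE because there are 1 knights.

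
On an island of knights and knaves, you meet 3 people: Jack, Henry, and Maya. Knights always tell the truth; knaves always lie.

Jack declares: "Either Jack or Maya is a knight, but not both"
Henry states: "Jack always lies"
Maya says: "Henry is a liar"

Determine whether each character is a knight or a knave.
Jack is a knave.
Henry is a knight.
Maya is a knave.

Verification:
- Jack (knave) says "Either Jack or Maya is a knight, but not both" - this is FALSE (a lie) because Jack is a knave and Maya is a knave.
- Henry (knight) says "Jack always lies" - this is TRUE because Jack is a knave.
- Maya (knave) says "Henry is a liar" - this is FALSE (a lie) because Henry is a knight.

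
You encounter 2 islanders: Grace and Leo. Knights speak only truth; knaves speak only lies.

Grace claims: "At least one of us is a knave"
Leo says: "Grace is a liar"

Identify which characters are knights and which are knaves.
Grace is a knight.
Leo is a knave.

Verification:
- Grace (knight) says "At least one of us is a knave" - this is TRUE because Leo is a knave.
- Leo (knave) says "Grace is a liar" - this is FALSE (a lie) because Grace is a knight.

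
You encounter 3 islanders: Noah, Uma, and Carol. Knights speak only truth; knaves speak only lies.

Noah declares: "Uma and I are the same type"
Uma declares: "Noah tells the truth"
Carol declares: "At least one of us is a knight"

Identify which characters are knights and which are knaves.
Noah is a knight.
Uma is a knight.
Carol is a knight.

Verification:
- Noah (knight) says "Uma and I are the same type" - this is TRUE because Noah is a knight and Uma is a knight.
- Uma (knight) says "Noah tells the truth" - this is TRUE because Noah is a knight.
- Carol (knight) says "At least one of us is a knight" - this is TRUE because Noah, Uma, and Carol are knights.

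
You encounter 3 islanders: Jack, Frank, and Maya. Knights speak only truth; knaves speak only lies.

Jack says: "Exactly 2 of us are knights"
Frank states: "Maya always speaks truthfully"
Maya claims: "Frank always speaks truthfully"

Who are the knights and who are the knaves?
Jack is a knave.
Frank is a knave.
Maya is a knave.

Verification:
- Jack (knave) says "Exactly 2 of us are knights" - this is FALSE (a lie) because there are 0 knights.
- Frank (knave) says "Maya always speaks truthfully" - this is FALSE (a lie) because Maya is a knave.
- Maya (knave) says "Frank always speaks truthfully" - this is FALSE (a lie) because Frank is a knave.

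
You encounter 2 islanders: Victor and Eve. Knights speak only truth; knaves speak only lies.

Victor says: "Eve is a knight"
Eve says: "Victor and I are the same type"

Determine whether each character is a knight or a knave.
Victor is a knight.
Eve is a knight.

Verification:
- Victor (knight) says "Eve is a knight" - this is TRUE because Eve is a knight.
- Eve (knight) says "Victor and I are the same type" - this is TRUE because Eve is a knight and Victor is a knight.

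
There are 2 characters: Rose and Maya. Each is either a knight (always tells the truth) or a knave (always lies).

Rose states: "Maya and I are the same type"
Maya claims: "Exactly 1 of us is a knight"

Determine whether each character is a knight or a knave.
Rose is a knave.
Maya is a knight.

Verification:
- Rose (knave) says "Maya and I are the same type" - this is FALSE (a lie) because Rose is a knave and Maya is a knight.
- Maya (knight) says "Exactly 1 of us is a knight" - this is TRUE because there are 1 knights.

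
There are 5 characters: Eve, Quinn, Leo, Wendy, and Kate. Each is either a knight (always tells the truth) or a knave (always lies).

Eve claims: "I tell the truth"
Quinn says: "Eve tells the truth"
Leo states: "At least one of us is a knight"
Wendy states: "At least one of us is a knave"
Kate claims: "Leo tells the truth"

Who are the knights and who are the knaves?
Eve is a knave.
Quinn is a knave.
Leo is a knight.
Wendy is a knight.
Kate is a knight.

Verification:
- Eve (knave) says "I tell the truth" - this is FALSE (a lie) because Eve is a knave.
- Quinn (knave) says "Eve tells the truth" - this is FALSE (a lie) because Eve is a knave.
- Leo (knight) says "At least one of us is a knight" - this is TRUE because Leo, Wendy, and Kate are knights.
- Wendy (knight) says "At least one of us is a knave" - this is TRUE because Eve and Quinn are knaves.
- Kate (knight) says "Leo tells the truth" - this is TRUE because Leo is a knight.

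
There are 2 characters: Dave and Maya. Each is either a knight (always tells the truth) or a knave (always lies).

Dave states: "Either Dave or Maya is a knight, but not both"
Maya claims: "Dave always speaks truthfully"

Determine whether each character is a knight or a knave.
Dave is a knave.
Maya is a knave.

Verification:
- Dave (knave) says "Either Dave or Maya is a knight, but not both" - this is FALSE (a lie) because Dave is a knave and Maya is a knave.
- Maya (knave) says "Dave always speaks truthfully" - this is FALSE (a lie) because Dave is a knave.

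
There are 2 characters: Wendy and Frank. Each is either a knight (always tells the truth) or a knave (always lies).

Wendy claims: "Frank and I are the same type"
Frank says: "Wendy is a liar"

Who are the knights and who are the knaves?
Wendy is a knave.
Frank is a knight.

Verification:
- Wendy (knave) says "Frank and I are the same type" - this is FALSE (a lie) because Wendy is a knave and Frank is a knight.
- Frank (knight) says "Wendy is a liar" - this is TRUE because Wendy is a knave.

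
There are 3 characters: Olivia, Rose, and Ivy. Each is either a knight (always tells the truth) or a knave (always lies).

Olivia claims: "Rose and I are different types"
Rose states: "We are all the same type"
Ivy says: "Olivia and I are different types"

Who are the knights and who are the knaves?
Olivia is a knave.
Rose is a knave.
Ivy is a knight.

Verification:
- Olivia (knave) says "Rose and I are different types" - this is FALSE (a lie) because Olivia is a knave and Rose is a knave.
- Rose (knave) says "We are all the same type" - this is FALSE (a lie) because Ivy is a knight and Olivia and Rose are knaves.
- Ivy (knight) says "Olivia and I are different types" - this is TRUE because Ivy is a knight and Olivia is a knave.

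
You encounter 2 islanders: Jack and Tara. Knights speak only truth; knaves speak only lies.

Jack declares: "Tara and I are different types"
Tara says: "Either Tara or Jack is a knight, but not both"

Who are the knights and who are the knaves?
Jack is a knave.
Tara is a knave.

Verification:
- Jack (knave) says "Tara and I are different types" - this is FALSE (a lie) because Jack is a knave and Tara is a knave.
- Tara (knave) says "Either Tara or Jack is a knight, but not both" - this is FALSE (a lie) because Tara is a knave and Jack is a knave.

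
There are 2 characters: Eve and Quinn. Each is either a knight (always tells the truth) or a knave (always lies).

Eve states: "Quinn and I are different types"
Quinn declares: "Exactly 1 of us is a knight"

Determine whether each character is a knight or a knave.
Eve is a knave.
Quinn is a knave.

Verification:
- Eve (knave) says "Quinn and I are different types" - this is FALSE (a lie) because Eve is a knave and Quinn is a knave.
- Quinn (knave) says "Exactly 1 of us is a knight" - this is FALSE (a lie) because there are 0 knights.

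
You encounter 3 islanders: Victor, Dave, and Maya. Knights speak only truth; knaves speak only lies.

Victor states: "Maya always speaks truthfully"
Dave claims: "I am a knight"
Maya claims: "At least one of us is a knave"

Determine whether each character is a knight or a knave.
Victor is a knight.
Dave is a knave.
Maya is a knight.

Verification:
- Victor (knight) says "Maya always speaks truthfully" - this is TRUE because Maya is a knight.
- Dave (knave) says "I am a knight" - this is FALSE (a lie) because Dave is a knave.
- Maya (knight) says "At least one of us is a knave" - this is TRUE because Dave is a knave.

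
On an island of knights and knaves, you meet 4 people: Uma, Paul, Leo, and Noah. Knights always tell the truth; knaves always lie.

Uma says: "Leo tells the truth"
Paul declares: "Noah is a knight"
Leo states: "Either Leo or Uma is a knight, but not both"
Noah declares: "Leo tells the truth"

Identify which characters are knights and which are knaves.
Uma is a knave.
Paul is a knave.
Leo is a knave.
Noah is a knave.

Verification:
- Uma (knave) says "Leo tells the truth" - this is FALSE (a lie) because Leo is a knave.
- Paul (knave) says "Noah is a knight" - this is FALSE (a lie) because Noah is a knave.
- Leo (knave) says "Either Leo or Uma is a knight, but not both" - this is FALSE (a lie) because Leo is a knave and Uma is a knave.
- Noah (knave) says "Leo tells the truth" - this is FALSE (a lie) because Leo is a knave.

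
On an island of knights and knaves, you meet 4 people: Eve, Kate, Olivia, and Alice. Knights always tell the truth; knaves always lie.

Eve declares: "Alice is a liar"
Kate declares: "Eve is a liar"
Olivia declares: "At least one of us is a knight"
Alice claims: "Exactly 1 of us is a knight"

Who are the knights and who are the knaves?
Eve is a knight.
Kate is a knave.
Olivia is a knight.
Alice is a knave.

Verification:
- Eve (knight) says "Alice is a liar" - this is TRUE because Alice is a knave.
- Kate (knave) says "Eve is a liar" - this is FALSE (a lie) because Eve is a knight.
- Olivia (knight) says "At least one of us is a knight" - this is TRUE because Eve and Olivia are knights.
- Alice (knave) says "Exactly 1 of us is a knight" - this is FALSE (a lie) because there are 2 knights.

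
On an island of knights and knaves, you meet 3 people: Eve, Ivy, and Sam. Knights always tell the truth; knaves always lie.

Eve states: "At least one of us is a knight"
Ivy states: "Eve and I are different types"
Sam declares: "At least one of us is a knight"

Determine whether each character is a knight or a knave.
Eve is a knave.
Ivy is a knave.
Sam is a knave.

Verification:
- Eve (knave) says "At least one of us is a knight" - this is FALSE (a lie) because no one is a knight.
- Ivy (knave) says "Eve and I are different types" - this is FALSE (a lie) because Ivy is a knave and Eve is a knave.
- Sam (knave) says "At least one of us is a knight" - this is FALSE (a lie) because no one is a knight.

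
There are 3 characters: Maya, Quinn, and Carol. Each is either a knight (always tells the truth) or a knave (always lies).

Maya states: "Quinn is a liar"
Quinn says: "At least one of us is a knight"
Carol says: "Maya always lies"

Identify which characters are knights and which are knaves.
Maya is a knave.
Quinn is a knight.
Carol is a knight.

Verification:
- Maya (knave) says "Quinn is a liar" - this is FALSE (a lie) because Quinn is a knight.
- Quinn (knight) says "At least one of us is a knight" - this is TRUE because Quinn and Carol are knights.
- Carol (knight) says "Maya always lies" - this is TRUE because Maya is a knave.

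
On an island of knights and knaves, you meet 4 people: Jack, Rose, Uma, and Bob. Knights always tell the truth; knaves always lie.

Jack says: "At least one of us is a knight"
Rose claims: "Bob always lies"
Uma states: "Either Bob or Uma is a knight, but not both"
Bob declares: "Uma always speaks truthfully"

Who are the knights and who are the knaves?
Jack is a knight.
Rose is a knight.
Uma is a knave.
Bob is a knave.

Verification:
- Jack (knight) says "At least one of us is a knight" - this is TRUE because Jack and Rose are knights.
- Rose (knight) says "Bob always lies" - this is TRUE because Bob is a knave.
- Uma (knave) says "Either Bob or Uma is a knight, but not both" - this is FALSE (a lie) because Bob is a knave and Uma is a knave.
- Bob (knave) says "Uma always speaks truthfully" - this is FALSE (a lie) because Uma is a knave.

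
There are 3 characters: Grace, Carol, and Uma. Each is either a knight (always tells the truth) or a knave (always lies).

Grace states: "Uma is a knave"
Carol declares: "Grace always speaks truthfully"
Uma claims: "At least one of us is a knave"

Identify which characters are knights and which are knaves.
Grace is a knave.
Carol is a knave.
Uma is a knight.

Verification:
- Grace (knave) says "Uma is a knave" - this is FALSE (a lie) because Uma is a knight.
- Carol (knave) says "Grace always speaks truthfully" - this is FALSE (a lie) because Grace is a knave.
- Uma (knight) says "At least one of us is a knave" - this is TRUE because Grace and Carol are knaves.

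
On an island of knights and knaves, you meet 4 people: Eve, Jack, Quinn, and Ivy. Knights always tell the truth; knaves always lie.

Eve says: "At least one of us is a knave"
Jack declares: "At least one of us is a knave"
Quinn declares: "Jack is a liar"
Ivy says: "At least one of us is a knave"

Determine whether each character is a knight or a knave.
Eve is a knight.
Jack is a knight.
Quinn is a knave.
Ivy is a knight.

Verification:
- Eve (knight) says "At least one of us is a knave" - this is TRUE because Quinn is a knave.
- Jack (knight) says "At least one of us is a knave" - this is TRUE because Quinn is a knave.
- Quinn (knave) says "Jack is a liar" - this is FALSE (a lie) because Jack is a knight.
- Ivy (knight) says "At least one of us is a knave" - this is TRUE because Quinn is a knave.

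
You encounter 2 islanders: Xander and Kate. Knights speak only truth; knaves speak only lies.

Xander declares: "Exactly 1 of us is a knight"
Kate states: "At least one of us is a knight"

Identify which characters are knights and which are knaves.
Xander is a knave.
Kate is a knave.

Verification:
- Xander (knave) says "Exactly 1 of us is a knight" - this is FALSE (a lie) because there are 0 knights.
- Kate (knave) says "At least one of us is a knight" - this is FALSE (a lie) because no one is a knight.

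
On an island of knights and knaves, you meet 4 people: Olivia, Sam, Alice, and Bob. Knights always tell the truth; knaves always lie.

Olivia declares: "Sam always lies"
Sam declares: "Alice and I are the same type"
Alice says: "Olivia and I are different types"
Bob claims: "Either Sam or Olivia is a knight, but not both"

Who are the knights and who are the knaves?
Olivia is a knave.
Sam is a knight.
Alice is a knight.
Bob is a knight.

Verification:
- Olivia (knave) says "Sam always lies" - this is FALSE (a lie) because Sam is a knight.
- Sam (knight) says "Alice and I are the same type" - this is TRUE because Sam is a knight and Alice is a knight.
- Alice (knight) says "Olivia and I are different types" - this is TRUE because Alice is a knight and Olivia is a knave.
- Bob (knight) says "Either Sam or Olivia is a knight, but not both" - this is TRUE because Sam is a knight and Olivia is a knave.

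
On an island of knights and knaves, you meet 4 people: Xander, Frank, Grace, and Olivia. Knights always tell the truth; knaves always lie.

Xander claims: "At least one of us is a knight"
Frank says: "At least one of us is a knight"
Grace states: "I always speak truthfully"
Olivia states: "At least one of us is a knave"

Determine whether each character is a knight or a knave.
Xander is a knight.
Frank is a knight.
Grace is a knave.
Olivia is a knight.

Verification:
- Xander (knight) says "At least one of us is a knight" - this is TRUE because Xander, Frank, and Olivia are knights.
- Frank (knight) says "At least one of us is a knight" - this is TRUE because Xander, Frank, and Olivia are knights.
- Grace (knave) says "I always speak truthfully" - this is FALSE (a lie) because Grace is a knave.
- Olivia (knight) says "At least one of us is a knave" - this is TRUE because Grace is a knave.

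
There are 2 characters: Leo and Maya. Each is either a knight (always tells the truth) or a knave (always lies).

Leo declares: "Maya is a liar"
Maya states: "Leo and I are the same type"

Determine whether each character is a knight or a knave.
Leo is a knight.
Maya is a knave.

Verification:
- Leo (knight) says "Maya is a liar" - this is TRUE because Maya is a knave.
- Maya (knave) says "Leo and I are the same type" - this is FALSE (a lie) because Maya is a knave and Leo is a knight.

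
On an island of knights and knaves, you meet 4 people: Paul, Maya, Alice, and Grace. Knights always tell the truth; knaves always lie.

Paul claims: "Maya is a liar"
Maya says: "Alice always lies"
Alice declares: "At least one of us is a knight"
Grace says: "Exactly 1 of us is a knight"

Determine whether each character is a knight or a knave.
Paul is a knight.
Maya is a knave.
Alice is a knight.
Grace is a knave.

Verification:
- Paul (knight) says "Maya is a liar" - this is TRUE because Maya is a knave.
- Maya (knave) says "Alice always lies" - this is FALSE (a lie) because Alice is a knight.
- Alice (knight) says "At least one of us is a knight" - this is TRUE because Paul and Alice are knights.
- Grace (knave) says "Exactly 1 of us is a knight" - this is FALSE (a lie) because there are 2 knights.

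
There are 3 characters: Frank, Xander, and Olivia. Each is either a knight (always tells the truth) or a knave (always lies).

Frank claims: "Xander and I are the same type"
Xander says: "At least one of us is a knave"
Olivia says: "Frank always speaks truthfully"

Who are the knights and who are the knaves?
Frank is a knave.
Xander is a knight.
Olivia is a knave.

Verification:
- Frank (knave) says "Xander and I are the same type" - this is FALSE (a lie) because Frank is a knave and Xander is a knight.
- Xander (knight) says "At least one of us is a knave" - this is TRUE because Frank and Olivia are knaves.
- Olivia (knave) says "Frank always speaks truthfully" - this is FALSE (a lie) because Frank is a knave.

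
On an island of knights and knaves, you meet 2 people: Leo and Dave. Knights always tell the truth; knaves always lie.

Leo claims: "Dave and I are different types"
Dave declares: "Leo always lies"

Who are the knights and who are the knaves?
Leo is a knight.
Dave is a knave.

Verification:
- Leo (knight) says "Dave and I are different types" - this is TRUE because Leo is a knight and Dave is a knave.
- Dave (knave) says "Leo always lies" - this is FALSE (a lie) because Leo is a knight.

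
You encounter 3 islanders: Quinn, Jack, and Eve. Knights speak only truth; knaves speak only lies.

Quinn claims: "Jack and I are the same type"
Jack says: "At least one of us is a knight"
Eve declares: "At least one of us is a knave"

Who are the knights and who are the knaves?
Quinn is a knave.
Jack is a knight.
Eve is a knight.

Verification:
- Quinn (knave) says "Jack and I are the same type" - this is FALSE (a lie) because Quinn is a knave and Jack is a knight.
- Jack (knight) says "At least one of us is a knight" - this is TRUE because Jack and Eve are knights.
- Eve (knight) says "At least one of us is a knave" - this is TRUE because Quinn is a knave.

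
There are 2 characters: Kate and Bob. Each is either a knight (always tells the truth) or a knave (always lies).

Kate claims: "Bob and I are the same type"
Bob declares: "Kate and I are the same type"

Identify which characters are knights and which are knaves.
Kate is a knight.
Bob is a knight.

Verification:
- Kate (knight) says "Bob and I are the same type" - this is TRUE because Kate is a knight and Bob is a knight.
- Bob (knight) says "Kate and I are the same type" - this is TRUE because Bob is a knight and Kate is a knight.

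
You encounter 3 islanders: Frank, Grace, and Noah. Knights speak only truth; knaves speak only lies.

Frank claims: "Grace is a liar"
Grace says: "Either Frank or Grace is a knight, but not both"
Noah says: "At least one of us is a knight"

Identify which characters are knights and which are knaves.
Frank is a knave.
Grace is a knight.
Noah is a knight.

Verification:
- Frank (knave) says "Grace is a liar" - this is FALSE (a lie) because Grace is a knight.
- Grace (knight) says "Either Frank or Grace is a knight, but not both" - this is TRUE because Frank is a knave and Grace is a knight.
- Noah (knight) says "At least one of us is a knight" - this is TRUE because Grace and Noah are knights.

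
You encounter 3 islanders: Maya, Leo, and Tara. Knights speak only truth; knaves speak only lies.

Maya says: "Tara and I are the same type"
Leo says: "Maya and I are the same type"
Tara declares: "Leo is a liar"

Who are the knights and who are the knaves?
Maya is a knight.
Leo is a knave.
Tara is a knight.

Verification:
- Maya (knight) says "Tara and I are the same type" - this is TRUE because Maya is a knight and Tara is a knight.
- Leo (knave) says "Maya and I are the same type" - this is FALSE (a lie) because Leo is a knave and Maya is a knight.
- Tara (knight) says "Leo is a liar" - this is TRUE because Leo is a knave.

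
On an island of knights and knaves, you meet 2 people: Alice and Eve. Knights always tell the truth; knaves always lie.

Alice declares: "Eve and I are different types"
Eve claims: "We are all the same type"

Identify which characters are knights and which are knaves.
Alice is a knight.
Eve is a knave.

Verification:
- Alice (knight) says "Eve and I are different types" - this is TRUE because Alice is a knight and Eve is a knave.
- Eve (knave) says "We are all the same type" - this is FALSE (a lie) because Alice is a knight and Eve is a knave.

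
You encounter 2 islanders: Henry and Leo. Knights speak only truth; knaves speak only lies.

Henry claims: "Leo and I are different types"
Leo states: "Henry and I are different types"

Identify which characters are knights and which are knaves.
Henry is a knave.
Leo is a knave.

Verification:
- Henry (knave) says "Leo and I are different types" - this is FALSE (a lie) because Henry is a knave and Leo is a knave.
- Leo (knave) says "Henry and I are different types" - this is FALSE (a lie) because Leo is a knave and Henry is a knave.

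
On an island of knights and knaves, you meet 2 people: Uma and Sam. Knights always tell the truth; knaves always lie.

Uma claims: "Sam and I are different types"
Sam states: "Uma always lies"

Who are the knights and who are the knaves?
Uma is a knight.
Sam is a knave.

Verification:
- Uma (knight) says "Sam and I are different types" - this is TRUE because Uma is a knight and Sam is a knave.
- Sam (knave) says "Uma always lies" - this is FALSE (a lie) because Uma is a knight.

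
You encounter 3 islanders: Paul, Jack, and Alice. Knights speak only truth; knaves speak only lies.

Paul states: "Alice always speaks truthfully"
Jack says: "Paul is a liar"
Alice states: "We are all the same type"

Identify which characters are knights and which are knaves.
Paul is a knave.
Jack is a knight.
Alice is a knave.

Verification:
- Paul (knave) says "Alice always speaks truthfully" - this is FALSE (a lie) because Alice is a knave.
- Jack (knight) says "Paul is a liar" - this is TRUE because Paul is a knave.
- Alice (knave) says "We are all the same type" - this is FALSE (a lie) because Jack is a knight and Paul and Alice are knaves.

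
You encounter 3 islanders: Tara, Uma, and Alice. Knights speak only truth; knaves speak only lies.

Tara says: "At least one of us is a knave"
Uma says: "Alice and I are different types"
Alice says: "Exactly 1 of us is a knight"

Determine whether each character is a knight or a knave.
Tara is a knight.
Uma is a knight.
Alice is a knave.

Verification:
- Tara (knight) says "At least one of us is a knave" - this is TRUE because Alice is a knave.
- Uma (knight) says "Alice and I are different types" - this is TRUE because Uma is a knight and Alice is a knave.
- Alice (knave) says "Exactly 1 of us is a knight" - this is FALSE (a lie) because there are 2 knights.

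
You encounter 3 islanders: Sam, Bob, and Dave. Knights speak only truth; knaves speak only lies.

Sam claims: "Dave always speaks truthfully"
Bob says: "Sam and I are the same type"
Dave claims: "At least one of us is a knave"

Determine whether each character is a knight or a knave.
Sam is a knight.
Bob is a knave.
Dave is a knight.

Verification:
- Sam (knight) says "Dave always speaks truthfully" - this is TRUE because Dave is a knight.
- Bob (knave) says "Sam and I are the same type" - this is FALSE (a lie) because Bob is a knave and Sam is a knight.
- Dave (knight) says "At least one of us is a knave" - this is TRUE because Bob is a knave.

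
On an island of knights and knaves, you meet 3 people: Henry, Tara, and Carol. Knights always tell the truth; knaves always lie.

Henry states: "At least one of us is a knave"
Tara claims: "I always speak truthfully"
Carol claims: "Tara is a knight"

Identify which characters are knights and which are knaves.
Henry is a knight.
Tara is a knave.
Carol is a knave.

Verification:
- Henry (knight) says "At least one of us is a knave" - this is TRUE because Tara and Carol are knaves.
- Tara (knave) says "I always speak truthfully" - this is FALSE (a lie) because Tara is a knave.
- Carol (knave) says "Tara is a knight" - this is FALSE (a lie) because Tara is a knave.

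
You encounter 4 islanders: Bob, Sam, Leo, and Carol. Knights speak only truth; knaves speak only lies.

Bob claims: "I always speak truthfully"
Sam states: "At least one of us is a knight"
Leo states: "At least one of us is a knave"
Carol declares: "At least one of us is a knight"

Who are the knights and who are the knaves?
Bob is a knave.
Sam is a knight.
Leo is a knight.
Carol is a knight.

Verification:
- Bob (knave) says "I always speak truthfully" - this is FALSE (a lie) because Bob is a knave.
- Sam (knight) says "At least one of us is a knight" - this is TRUE because Sam, Leo, and Carol are knights.
- Leo (knight) says "At least one of us is a knave" - this is TRUE because Bob is a knave.
- Carol (knight) says "At least one of us is a knight" - this is TRUE because Sam, Leo, and Carol are knights.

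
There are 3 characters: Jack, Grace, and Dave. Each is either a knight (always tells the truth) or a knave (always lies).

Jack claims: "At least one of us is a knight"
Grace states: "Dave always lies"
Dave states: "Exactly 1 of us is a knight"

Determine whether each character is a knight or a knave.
Jack is a knight.
Grace is a knight.
Dave is a knave.

Verification:
- Jack (knight) says "At least one of us is a knight" - this is TRUE because Jack and Grace are knights.
- Grace (knight) says "Dave always lies" - this is TRUE because Dave is a knave.
- Dave (knave) says "Exactly 1 of us is a knight" - this is FALSE (a lie) because there are 2 knights.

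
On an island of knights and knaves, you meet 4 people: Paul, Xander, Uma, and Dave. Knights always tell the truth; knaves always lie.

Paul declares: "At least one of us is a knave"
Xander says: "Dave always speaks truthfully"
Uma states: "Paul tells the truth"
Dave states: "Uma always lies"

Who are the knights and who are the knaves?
Paul is a knight.
Xander is a knave.
Uma is a knight.
Dave is a knave.

Verification:
- Paul (knight) says "At least one of us is a knave" - this is TRUE because Xander and Dave are knaves.
- Xander (knave) says "Dave always speaks truthfully" - this is FALSE (a lie) because Dave is a knave.
- Uma (knight) says "Paul tells the truth" - this is TRUE because Paul is a knight.
- Dave (knave) says "Uma always lies" - this is FALSE (a lie) because Uma is a knight.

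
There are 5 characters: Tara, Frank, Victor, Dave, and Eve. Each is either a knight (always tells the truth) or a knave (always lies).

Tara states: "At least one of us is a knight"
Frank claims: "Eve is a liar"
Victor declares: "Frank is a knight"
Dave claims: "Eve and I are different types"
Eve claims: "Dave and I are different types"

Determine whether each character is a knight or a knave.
Tara is a knight.
Frank is a knight.
Victor is a knight.
Dave is a knave.
Eve is a knave.

Verification:
- Tara (knight) says "At least one of us is a knight" - this is TRUE because Tara, Frank, and Victor are knights.
- Frank (knight) says "Eve is a liar" - this is TRUE because Eve is a knave.
- Victor (knight) says "Frank is a knight" - this is TRUE because Frank is a knight.
- Dave (knave) says "Eve and I are different types" - this is FALSE (a lie) because Dave is a knave and Eve is a knave.
- Eve (knave) says "Dave and I are different types" - this is FALSE (a lie) because Eve is a knave and Dave is a knave.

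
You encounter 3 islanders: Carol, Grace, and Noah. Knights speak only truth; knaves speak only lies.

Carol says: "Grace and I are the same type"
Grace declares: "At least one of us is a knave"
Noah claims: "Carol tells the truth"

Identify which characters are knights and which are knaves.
Carol is a knave.
Grace is a knight.
Noah is a knave.

Verification:
- Carol (knave) says "Grace and I are the same type" - this is FALSE (a lie) because Carol is a knave and Grace is a knight.
- Grace (knight) says "At least one of us is a knave" - this is TRUE because Carol and Noah are knaves.
- Noah (knave) says "Carol tells the truth" - this is FALSE (a lie) because Carol is a knave.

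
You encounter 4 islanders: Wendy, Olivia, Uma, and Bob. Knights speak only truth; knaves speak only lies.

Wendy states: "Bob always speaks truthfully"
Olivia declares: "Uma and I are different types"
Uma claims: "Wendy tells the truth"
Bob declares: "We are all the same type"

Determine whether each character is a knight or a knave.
Wendy is a knave.
Olivia is a knight.
Uma is a knave.
Bob is a knave.

Verification:
- Wendy (knave) says "Bob always speaks truthfully" - this is FALSE (a lie) because Bob is a knave.
- Olivia (knight) says "Uma and I are different types" - this is TRUE because Olivia is a knight and Uma is a knave.
- Uma (knave) says "Wendy tells the truth" - this is FALSE (a lie) because Wendy is a knave.
- Bob (knave) says "We are all the same type" - this is FALSE (a lie) because Olivia is a knight and Wendy, Uma, and Bob are knaves.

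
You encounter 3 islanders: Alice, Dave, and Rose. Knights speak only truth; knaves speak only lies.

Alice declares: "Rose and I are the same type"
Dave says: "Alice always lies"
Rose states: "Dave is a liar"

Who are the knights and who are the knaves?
Alice is a knight.
Dave is a knave.
Rose is a knight.

Verification:
- Alice (knight) says "Rose and I are the same type" - this is TRUE because Alice is a knight and Rose is a knight.
- Dave (knave) says "Alice always lies" - this is FALSE (a lie) because Alice is a knight.
- Rose (knight) says "Dave is a liar" - this is TRUE because Dave is a knave.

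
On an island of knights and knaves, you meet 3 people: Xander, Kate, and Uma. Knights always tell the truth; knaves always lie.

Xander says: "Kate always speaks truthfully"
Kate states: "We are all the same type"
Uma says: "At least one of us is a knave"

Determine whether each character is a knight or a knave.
Xander is a knave.
Kate is a knave.
Uma is a knight.

Verification:
- Xander (knave) says "Kate always speaks truthfully" - this is FALSE (a lie) because Kate is a knave.
- Kate (knave) says "We are all the same type" - this is FALSE (a lie) because Uma is a knight and Xander and Kate are knaves.
- Uma (knight) says "At least one of us is a knave" - this is TRUE because Xander and Kate are knaves.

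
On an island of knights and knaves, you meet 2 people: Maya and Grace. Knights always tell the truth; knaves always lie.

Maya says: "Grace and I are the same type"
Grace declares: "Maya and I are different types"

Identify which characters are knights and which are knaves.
Maya is a knave.
Grace is a knight.

Verification:
- Maya (knave) says "Grace and I are the same type" - this is FALSE (a lie) because Maya is a knave and Grace is a knight.
- Grace (knight) says "Maya and I are different types" - this is TRUE because Grace is a knight and Maya is a knave.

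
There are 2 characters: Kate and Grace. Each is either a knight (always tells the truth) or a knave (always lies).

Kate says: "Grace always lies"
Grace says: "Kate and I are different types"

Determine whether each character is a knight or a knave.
Kate is a knave.
Grace is a knight.

Verification:
- Kate (knave) says "Grace always lies" - this is FALSE (a lie) because Grace is a knight.
- Grace (knight) says "Kate and I are different types" - this is TRUE because Grace is a knight and Kate is a knave.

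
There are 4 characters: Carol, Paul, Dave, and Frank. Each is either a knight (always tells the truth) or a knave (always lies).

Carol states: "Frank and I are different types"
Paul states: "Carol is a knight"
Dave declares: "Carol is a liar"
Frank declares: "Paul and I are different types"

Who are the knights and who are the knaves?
Carol is a knave.
Paul is a knave.
Dave is a knight.
Frank is a knave.

Verification:
- Carol (knave) says "Frank and I are different types" - this is FALSE (a lie) because Carol is a knave and Frank is a knave.
- Paul (knave) says "Carol is a knight" - this is FALSE (a lie) because Carol is a knave.
- Dave (knight) says "Carol is a liar" - this is TRUE because Carol is a knave.
- Frank (knave) says "Paul and I are different types" - this is FALSE (a lie) because Frank is a knave and Paul is a knave.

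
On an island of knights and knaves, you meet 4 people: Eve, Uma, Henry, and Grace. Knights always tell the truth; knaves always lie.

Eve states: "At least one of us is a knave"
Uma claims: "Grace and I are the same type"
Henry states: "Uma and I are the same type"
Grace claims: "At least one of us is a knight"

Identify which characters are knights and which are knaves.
Eve is a knight.
Uma is a knight.
Henry is a knave.
Grace is a knight.

Verification:
- Eve (knight) says "At least one of us is a knave" - this is TRUE because Henry is a knave.
- Uma (knight) says "Grace and I are the same type" - this is TRUE because Uma is a knight and Grace is a knight.
- Henry (knave) says "Uma and I are the same type" - this is FALSE (a lie) because Henry is a knave and Uma is a knight.
- Grace (knight) says "At least one of us is a knight" - this is TRUE because Eve, Uma, and Grace are knights.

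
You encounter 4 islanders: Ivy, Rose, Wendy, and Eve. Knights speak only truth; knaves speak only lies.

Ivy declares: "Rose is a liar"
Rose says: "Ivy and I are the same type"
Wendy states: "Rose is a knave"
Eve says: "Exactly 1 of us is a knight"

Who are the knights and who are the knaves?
Ivy is a knight.
Rose is a knave.
Wendy is a knight.
Eve is a knave.

Verification:
- Ivy (knight) says "Rose is a liar" - this is TRUE because Rose is a knave.
- Rose (knave) says "Ivy and I are the same type" - this is FALSE (a lie) because Rose is a knave and Ivy is a knight.
- Wendy (knight) says "Rose is a knave" - this is TRUE because Rose is a knave.
- Eve (knave) says "Exactly 1 of us is a knight" - this is FALSE (a lie) because there are 2 knights.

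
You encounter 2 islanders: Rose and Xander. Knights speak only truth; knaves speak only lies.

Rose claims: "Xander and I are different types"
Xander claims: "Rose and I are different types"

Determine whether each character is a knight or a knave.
Rose is a knave.
Xander is a knave.

Verification:
- Rose (knave) says "Xander and I are different types" - this is FALSE (a lie) because Rose is a knave and Xander is a knave.
- Xander (knave) says "Rose and I are different types" - this is FALSE (a lie) because Xander is a knave and Rose is a knave.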